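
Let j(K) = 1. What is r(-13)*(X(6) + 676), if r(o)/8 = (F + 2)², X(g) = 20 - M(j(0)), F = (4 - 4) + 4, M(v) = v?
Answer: 200160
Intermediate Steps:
F = 4 (F = 0 + 4 = 4)
X(g) = 19 (X(g) = 20 - 1*1 = 20 - 1 = 19)
r(o) = 288 (r(o) = 8*(4 + 2)² = 8*6² = 8*36 = 288)
r(-13)*(X(6) + 676) = 288*(19 + 676) = 288*695 = 200160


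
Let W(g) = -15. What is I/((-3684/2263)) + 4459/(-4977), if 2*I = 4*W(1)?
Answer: 7653847/436554 ≈ 17.532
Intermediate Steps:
I = -30 (I = (4*(-15))/2 = (1/2)*(-60) = -30)
I/((-3684/2263)) + 4459/(-4977) = -30/((-3684/2263)) + 4459/(-4977) = -30/((-3684*1/2263)) + 4459*(-1/4977) = -30/(-3684/2263) - 637/711 = -30*(-2263/3684) - 637/711 = 11315/614 - 637/711 = 7653847/436554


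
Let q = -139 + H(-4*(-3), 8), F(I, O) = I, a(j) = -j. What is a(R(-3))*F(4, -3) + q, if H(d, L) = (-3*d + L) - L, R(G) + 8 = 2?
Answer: -151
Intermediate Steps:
R(G) = -6 (R(G) = -8 + 2 = -6)
H(d, L) = -3*d (H(d, L) = (L - 3*d) - L = -3*d)
q = -175 (q = -139 - (-12)*(-3) = -139 - 3*12 = -139 - 36 = -175)
a(R(-3))*F(4, -3) + q = -1*(-6)*4 - 175 = 6*4 - 175 = 24 - 175 = -151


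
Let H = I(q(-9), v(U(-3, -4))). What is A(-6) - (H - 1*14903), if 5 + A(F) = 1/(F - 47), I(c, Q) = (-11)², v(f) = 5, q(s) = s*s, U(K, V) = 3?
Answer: 783180/53 ≈ 14777.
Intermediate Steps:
q(s) = s²
I(c, Q) = 121
H = 121
A(F) = -5 + 1/(-47 + F) (A(F) = -5 + 1/(F - 47) = -5 + 1/(-47 + F))
A(-6) - (H - 1*14903) = (236 - 5*(-6))/(-47 - 6) - (121 - 1*14903) = (236 + 30)/(-53) - (121 - 14903) = -1/53*266 - 1*(-14782) = -266/53 + 14782 = 783180/53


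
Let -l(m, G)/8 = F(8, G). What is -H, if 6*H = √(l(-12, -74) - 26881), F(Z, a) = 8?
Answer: -I*√26945/6 ≈ -27.358*I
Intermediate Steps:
l(m, G) = -64 (l(m, G) = -8*8 = -64)
H = I*√26945/6 (H = √(-64 - 26881)/6 = √(-26945)/6 = (I*√26945)/6 = I*√26945/6 ≈ 27.358*I)
-H = -I*√26945/6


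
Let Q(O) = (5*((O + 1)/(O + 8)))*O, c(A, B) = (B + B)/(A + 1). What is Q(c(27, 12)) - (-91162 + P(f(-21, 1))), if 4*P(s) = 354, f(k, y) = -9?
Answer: 39526289/434 ≈ 91074.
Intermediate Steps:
c(A, B) = 2*B/(1 + A) (c(A, B) = (2*B)/(1 + A) = 2*B/(1 + A))
P(s) = 177/2 (P(s) = (¼)*354 = 177/2)
Q(O) = 5*O*(1 + O)/(8 + O) (Q(O) = (5*((1 + O)/(8 + O)))*O = (5*(1 + O)/(8 + O))*O = 5*O*(1 + O)/(8 + O))
Q(c(27, 12)) - (-91162 + P(f(-21, 1))) = 5*(2*12/(1 + 27))*(1 + 2*12/(1 + 27))/(8 + 2*12/(1 + 27)) - (-91162 + 177/2) = 5*(2*12/28)*(1 + 2*12/28)/(8 + 2*12/28) - 1*(-182147/2) = 5*(2*12*(1/28))*(1 + 2*12*(1/28))/(8 + 2*12*(1/28)) + 182147/2 = 5*(6/7)*(1 + 6/7)/(8 + 6/7) + 182147/2 = 5*(6/7)*(13/7)/(62/7) + 182147/2 = 5*(6/7)*(7/62)*(13/7) + 182147/2 = 195/217 + 182147/2 = 39526289/434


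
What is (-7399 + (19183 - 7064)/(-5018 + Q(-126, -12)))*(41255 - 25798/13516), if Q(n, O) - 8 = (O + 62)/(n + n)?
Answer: -1302612190922933219/4266224030 ≈ -3.0533e+8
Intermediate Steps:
Q(n, O) = 8 + (62 + O)/(2*n) (Q(n, O) = 8 + (O + 62)/(n + n) = 8 + (62 + O)/((2*n)) = 8 + (62 + O)*(1/(2*n)) = 8 + (62 + O)/(2*n))
(-7399 + (19183 - 7064)/(-5018 + Q(-126, -12)))*(41255 - 25798/13516) = (-7399 + (19183 - 7064)/(-5018 + (1/2)*(62 - 12 + 16*(-126))/(-126)))*(41255 - 25798/13516) = (-7399 + 12119/(-5018 + (1/2)*(-1/126)*(62 - 12 - 2016)))*(41255 - 25798*1/13516) = (-7399 + 12119/(-5018 + (1/2)*(-1/126)*(-1966)))*(41255 - 12899/6758) = (-7399 + 12119/(-5018 + 983/126))*(278788391/6758) = (-7399 + 12119/(-631285/126))*(278788391/6758) = (-7399 + 12119*(-126/631285))*(278788391/6758) = (-7399 - 1526994/631285)*(278788391/6758) = -4672404709/631285*278788391/6758 = -1302612190922933219/4266224030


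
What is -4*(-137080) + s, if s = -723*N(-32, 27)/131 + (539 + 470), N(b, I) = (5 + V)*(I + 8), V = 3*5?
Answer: 71455999/131 ≈ 5.4547e+5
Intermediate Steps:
V = 15
N(b, I) = 160 + 20*I (N(b, I) = (5 + 15)*(I + 8) = 20*(8 + I) = 160 + 20*I)
s = -373921/131 (s = -723*(160 + 20*27)/131 + (539 + 470) = -723*(160 + 540)/131 + 1009 = -506100/131 + 1009 = -373921/131 ≈ -2854.4)
-4*(-137080) + s = -4*(-137080) - 373921/131 = 548320 - 373921/131 = 71455999/131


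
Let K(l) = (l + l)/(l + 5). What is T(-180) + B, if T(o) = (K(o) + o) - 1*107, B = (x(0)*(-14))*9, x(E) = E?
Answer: -9973/35 ≈ -284.94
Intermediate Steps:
K(l) = 2*l/(5 + l) (K(l) = (2*l)/(5 + l) = 2*l/(5 + l))
B = 0 (B = (0*(-14))*9 = 0*9 = 0)
T(o) = -107 + o + 2*o/(5 + o) (T(o) = (2*o/(5 + o) + o) - 1*107 = (o + 2*o/(5 + o)) - 107 = -107 + o + 2*o/(5 + o))
T(-180) + B = (-535 + (-180)² - 100*(-180))/(5 - 180) + 0 = (-535 + 32400 + 18000)/(-175) + 0 = -1/175*49865 + 0 = -9973/35 + 0 = -9973/35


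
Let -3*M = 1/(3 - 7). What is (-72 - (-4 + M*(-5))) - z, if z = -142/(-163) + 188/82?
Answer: -5673641/80196 ≈ -70.747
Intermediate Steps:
M = 1/12 (M = -1/(3*(3 - 7)) = -⅓/(-4) = -⅓*(-¼) = 1/12 ≈ 0.083333)
z = 21144/6683 (z = -142*(-1/163) + 188*(1/82) = 142/163 + 94/41 = 21144/6683 ≈ 3.1638)
(-72 - (-4 + M*(-5))) - z = (-72 - (-4 + (1/12)*(-5))) - 1*21144/6683 = (-72 - (-4 - 5/12)) - 21144/6683 = (-72 - 1*(-53/12)) - 21144/6683 = (-72 + 53/12) - 21144/6683 = -811/12 - 21144/6683 = -5673641/80196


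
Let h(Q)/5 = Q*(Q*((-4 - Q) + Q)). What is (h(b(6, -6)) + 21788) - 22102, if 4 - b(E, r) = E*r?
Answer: -32314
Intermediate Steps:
b(E, r) = 4 - E*r
h(Q) = -20*Q**2 (h(Q) = 5*(Q*(Q*((-4 - Q) + Q))) = 5*(Q*(Q*(-4))) = 5*(Q*(-4*Q)) = 5*(-4*Q**2) = -20*Q**2)
(h(b(6, -6)) + 21788) - 22102 = (-20*(4 - 1*6*(-6))**2 + 21788) - 22102 = (-20*(4 + 36)**2 + 21788) - 22102 = (-20*40**2 + 21788) - 22102 = (-20*1600 + 21788) - 22102 = (-32000 + 21788) - 22102 = -10212 - 22102 = -32314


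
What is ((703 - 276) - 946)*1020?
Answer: -529380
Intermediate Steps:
((703 - 276) - 946)*1020 = (427 - 946)*1020 = -519*1020 = -529380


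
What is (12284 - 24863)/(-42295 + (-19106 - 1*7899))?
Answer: 599/3300 ≈ 0.18152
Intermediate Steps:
(12284 - 24863)/(-42295 + (-19106 - 1*7899)) = -12579/(-42295 + (-19106 - 7899)) = -12579/(-42295 - 27005) = -12579/(-69300) = -12579*(-1/69300) = 599/3300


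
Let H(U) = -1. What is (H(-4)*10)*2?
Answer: -20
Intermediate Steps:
(H(-4)*10)*2 = -1*10*2 = -10*2 = -20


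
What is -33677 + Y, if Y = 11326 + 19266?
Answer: -3085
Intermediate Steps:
Y = 30592
-33677 + Y = -33677 + 30592 = -3085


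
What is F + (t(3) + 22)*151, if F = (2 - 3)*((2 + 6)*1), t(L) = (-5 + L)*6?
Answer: 1502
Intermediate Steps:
t(L) = -30 + 6*L
F = -8 ≈ -8.0000
F + (t(3) + 22)*151 = -8 + ((-30 + 6*3) + 22)*151 = -8 + ((-30 + 18) + 22)*151 = -8 + (-12 + 22)*151 = -8 + 10*151 = -8 + 1510 = 1502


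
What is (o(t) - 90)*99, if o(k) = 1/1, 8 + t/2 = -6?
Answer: -8811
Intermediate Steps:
t = -28 (t = -16 + 2*(-6) = -16 - 12 = -28)
o(k) = 1
(o(t) - 90)*99 = (1 - 90)*99 = -89*99 = -8811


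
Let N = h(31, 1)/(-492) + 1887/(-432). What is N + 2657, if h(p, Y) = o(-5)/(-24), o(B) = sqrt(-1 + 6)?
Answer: 381979/144 + sqrt(5)/11808 ≈ 2652.6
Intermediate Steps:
o(B) = sqrt(5)
h(p, Y) = -sqrt(5)/24 (h(p, Y) = sqrt(5)/(-24) = sqrt(5)*(-1/24) = -sqrt(5)/24)
N = -629/144 + sqrt(5)/11808 (N = -sqrt(5)/24/(-492) + 1887/(-432) = -sqrt(5)/24*(-1/492) + 1887*(-1/432) = sqrt(5)/11808 - 629/144 = -629/144 + sqrt(5)/11808 ≈ -4.3679)
N + 2657 = (-629/144 + sqrt(5)/11808) + 2657 = 381979/144 + sqrt(5)/11808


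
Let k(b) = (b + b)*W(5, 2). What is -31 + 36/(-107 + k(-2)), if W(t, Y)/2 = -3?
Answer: -2609/83 ≈ -31.434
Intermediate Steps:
W(t, Y) = -6 (W(t, Y) = 2*(-3) = -6)
k(b) = -12*b (k(b) = (b + b)*(-6) = (2*b)*(-6) = -12*b)
-31 + 36/(-107 + k(-2)) = -31 + 36/(-107 - 12*(-2)) = -31 + 36/(-107 + 24) = -31 + 36/(-83) = -31 + 36*(-1/83) = -31 - 36/83 = -2609/83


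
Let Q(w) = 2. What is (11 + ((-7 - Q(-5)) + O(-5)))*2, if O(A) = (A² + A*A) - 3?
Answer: 98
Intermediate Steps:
O(A) = -3 + 2*A² (O(A) = (A² + A²) - 3 = 2*A² - 3 = -3 + 2*A²)
(11 + ((-7 - Q(-5)) + O(-5)))*2 = (11 + ((-7 - 1*2) + (-3 + 2*(-5)²)))*2 = (11 + ((-7 - 2) + (-3 + 2*25)))*2 = (11 + (-9 + (-3 + 50)))*2 = (11 + (-9 + 47))*2 = (11 + 38)*2 = 49*2 = 98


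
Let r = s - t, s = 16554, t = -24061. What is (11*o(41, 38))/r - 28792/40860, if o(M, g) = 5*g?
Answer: -54199484/82976445 ≈ -0.65319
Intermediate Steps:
r = 40615 (r = 16554 - 1*(-24061) = 16554 + 24061 = 40615)
(11*o(41, 38))/r - 28792/40860 = (11*(5*38))/40615 - 28792/40860 = (11*190)*(1/40615) - 28792*1/40860 = 2090*(1/40615) - 7198/10215 = 418/8123 - 7198/10215 = -54199484/82976445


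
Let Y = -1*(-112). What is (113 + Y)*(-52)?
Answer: -11700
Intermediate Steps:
Y = 112
(113 + Y)*(-52) = (113 + 112)*(-52) = 225*(-52) = -11700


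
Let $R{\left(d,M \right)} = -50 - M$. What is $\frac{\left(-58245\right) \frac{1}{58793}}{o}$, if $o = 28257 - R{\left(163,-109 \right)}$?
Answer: $- \frac{58245}{1657845014} \approx -3.5133 \cdot 10^{-5}$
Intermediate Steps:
$o = 28198$ ($o = 28257 - \left(-50 - -109\right) = 28257 - \left(-50 + 109\right) = 28257 - 59 = 28198$)
$\frac{\left(-58245\right) \frac{1}{58793}}{o} = \frac{\left(-58245\right) \frac{1}{58793}}{28198} = \left(-58245\right) \frac{1}{58793} \cdot \frac{1}{28198} = \left(- \frac{58245}{58793}\right) \frac{1}{28198} = - \frac{58245}{1657845014}$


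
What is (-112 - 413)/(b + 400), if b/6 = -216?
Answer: 75/128 ≈ 0.58594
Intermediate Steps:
b = -1296 (b = 6*(-216) = -1296)
(-112 - 413)/(b + 400) = (-112 - 413)/(-1296 + 400) = -525/(-896) = -525*(-1/896) = 75/128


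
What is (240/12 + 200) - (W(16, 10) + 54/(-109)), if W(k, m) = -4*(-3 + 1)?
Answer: 23162/109 ≈ 212.50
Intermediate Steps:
W(k, m) = 8 (W(k, m) = -4*(-2) = 8)
(240/12 + 200) - (W(16, 10) + 54/(-109)) = (240/12 + 200) - (8 + 54/(-109)) = (240*(1/12) + 200) - (8 + 54*(-1/109)) = (20 + 200) - (8 - 54/109) = 220 - 1*818/109 = 220 - 818/109 = 23162/109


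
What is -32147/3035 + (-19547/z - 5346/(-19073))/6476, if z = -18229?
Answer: -72380333560819149/6833565935851220 ≈ -10.592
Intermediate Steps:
-32147/3035 + (-19547/z - 5346/(-19073))/6476 = -32147/3035 + (-19547/(-18229) - 5346/(-19073))/6476 = -32147*1/3035 + (-19547*(-1/18229) - 5346*(-1/19073))*(1/6476) = -32147/3035 + (19547/18229 + 5346/19073)*(1/6476) = -32147/3035 + (470272165/347681717)*(1/6476) = -32147/3035 + 470272165/2251586799292 = -72380333560819149/6833565935851220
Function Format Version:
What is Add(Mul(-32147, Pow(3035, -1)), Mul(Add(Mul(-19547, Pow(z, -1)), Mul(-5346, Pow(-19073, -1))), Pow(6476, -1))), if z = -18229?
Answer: Rational(-72380333560819149, 6833565935851220) ≈ -10.592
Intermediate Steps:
Add(Mul(-32147, Pow(3035, -1)), Mul(Add(Mul(-19547, Pow(z, -1)), Mul(-5346, Pow(-19073, -1))), Pow(6476, -1))) = Add(Mul(-32147, Pow(3035, -1)), Mul(Add(Mul(-19547, Pow(-18229, -1)), Mul(-5346, Pow(-19073, -1))), Pow(6476, -1))) = Add(Mul(-32147, Rational(1, 3035)), Mul(Add(Mul(-19547, Rational(-1, 18229)), Mul(-5346, Rational(-1, 19073))), Rational(1, 6476))) = Add(Rational(-32147, 3035), Mul(Add(Rational(19547, 18229), Rational(5346, 19073)), Rational(1, 6476))) = Add(Rational(-32147, 3035), Mul(Rational(470272165, 347681717), Rational(1, 6476))) = Add(Rational(-32147, 3035), Rational(470272165, 2251586799292)) = Rational(-72380333560819149, 6833565935851220)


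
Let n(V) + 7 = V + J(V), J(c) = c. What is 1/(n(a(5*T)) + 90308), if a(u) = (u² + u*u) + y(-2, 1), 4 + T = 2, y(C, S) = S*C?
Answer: 1/90697 ≈ 1.1026e-5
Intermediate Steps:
y(C, S) = C*S
T = -2 (T = -4 + 2 = -2)
a(u) = -2 + 2*u² (a(u) = (u² + u*u) - 2*1 = (u² + u²) - 2 = 2*u² - 2 = -2 + 2*u²)
n(V) = -7 + 2*V (n(V) = -7 + (V + V) = -7 + 2*V)
1/(n(a(5*T)) + 90308) = 1/((-7 + 2*(-2 + 2*(5*(-2))²)) + 90308) = 1/((-7 + 2*(-2 + 2*(-10)²)) + 90308) = 1/((-7 + 2*(-2 + 2*100)) + 90308) = 1/((-7 + 2*(-2 + 200)) + 90308) = 1/((-7 + 2*198) + 90308) = 1/((-7 + 396) + 90308) = 1/(389 + 90308) = 1/90697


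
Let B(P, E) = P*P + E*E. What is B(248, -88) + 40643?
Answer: 109891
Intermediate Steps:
B(P, E) = E² + P² (B(P, E) = P² + E² = E² + P²)
B(248, -88) + 40643 = ((-88)² + 248²) + 40643 = (7744 + 61504) + 40643 = 69248 + 40643 = 109891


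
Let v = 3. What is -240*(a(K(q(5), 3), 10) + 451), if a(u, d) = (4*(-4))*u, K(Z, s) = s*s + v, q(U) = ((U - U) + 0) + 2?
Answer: -62160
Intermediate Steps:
q(U) = 2 (q(U) = (0 + 0) + 2 = 0 + 2 = 2)
K(Z, s) = 3 + s² (K(Z, s) = s*s + 3 = s² + 3 = 3 + s²)
a(u, d) = -16*u
-240*(a(K(q(5), 3), 10) + 451) = -240*(-16*(3 + 3²) + 451) = -240*(-16*(3 + 9) + 451) = -240*(-16*12 + 451) = -240*(-192 + 451) = -240*259 = -62160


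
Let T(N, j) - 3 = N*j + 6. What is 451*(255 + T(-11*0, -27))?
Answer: 119064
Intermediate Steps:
T(N, j) = 9 + N*j (T(N, j) = 3 + (N*j + 6) = 3 + (6 + N*j) = 9 + N*j)
451*(255 + T(-11*0, -27)) = 451*(255 + (9 - 11*0*(-27))) = 451*(255 + (9 + 0*(-27))) = 451*(255 + (9 + 0)) = 451*(255 + 9) = 451*264 = 119064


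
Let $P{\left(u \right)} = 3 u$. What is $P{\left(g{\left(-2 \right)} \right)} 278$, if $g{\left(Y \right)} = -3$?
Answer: $-2502$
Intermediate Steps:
$P{\left(g{\left(-2 \right)} \right)} 278 = 3 \left(-3\right) 278 = \left(-9\right) 278 = -2502$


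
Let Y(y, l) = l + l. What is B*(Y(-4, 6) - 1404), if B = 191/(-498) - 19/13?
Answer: 2771240/1079 ≈ 2568.3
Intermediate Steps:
B = -11945/6474 (B = 191*(-1/498) - 19*1/13 = -191/498 - 19/13 = -11945/6474 ≈ -1.8451)
Y(y, l) = 2*l
B*(Y(-4, 6) - 1404) = -11945*(2*6 - 1404)/6474 = -11945*(12 - 1404)/6474 = -11945/6474*(-1392) = 2771240/1079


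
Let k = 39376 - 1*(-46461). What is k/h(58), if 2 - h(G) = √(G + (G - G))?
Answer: 85837/(2 - √58) ≈ -15285.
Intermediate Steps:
h(G) = 2 - √G (h(G) = 2 - √(G + (G - G)) = 2 - √(G + 0) = 2 - √G)
k = 85837 (k = 39376 + 46461 = 85837)
k/h(58) = 85837/(2 - √58)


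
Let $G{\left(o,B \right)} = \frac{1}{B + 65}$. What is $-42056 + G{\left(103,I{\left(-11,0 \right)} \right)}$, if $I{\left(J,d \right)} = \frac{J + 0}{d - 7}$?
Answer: $- \frac{19598089}{466} \approx -42056.0$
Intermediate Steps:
$I{\left(J,d \right)} = \frac{J}{-7 + d}$
$G{\left(o,B \right)} = \frac{1}{65 + B}$
$-42056 + G{\left(103,I{\left(-11,0 \right)} \right)} = -42056 + \frac{1}{65 - \frac{11}{-7 + 0}} = -42056 + \frac{1}{65 - \frac{11}{-7}} = -42056 + \frac{1}{65 - - \frac{11}{7}} = -42056 + \frac{1}{65 + \frac{11}{7}} = -42056 + \frac{1}{\frac{466}{7}} = -42056 + \frac{7}{466} = - \frac{19598089}{466}$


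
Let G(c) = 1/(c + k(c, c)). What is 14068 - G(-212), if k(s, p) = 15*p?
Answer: 47718657/3392 ≈ 14068.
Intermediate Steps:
G(c) = 1/(16*c) (G(c) = 1/(c + 15*c) = 1/(16*c))
14068 - G(-212) = 14068 - 1/(16*(-212)) = 14068 - (-1)/(16*212) = 14068 - 1*(-1/3392) = 14068 + 1/3392 = 47718657/3392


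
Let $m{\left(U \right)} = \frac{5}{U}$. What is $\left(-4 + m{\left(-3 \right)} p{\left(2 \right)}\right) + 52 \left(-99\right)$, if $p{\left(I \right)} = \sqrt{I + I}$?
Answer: $- \frac{15466}{3} \approx -5155.3$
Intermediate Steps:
$p{\left(I \right)} = \sqrt{2} \sqrt{I}$ ($p{\left(I \right)} = \sqrt{2 I} = \sqrt{2} \sqrt{I}$)
$\left(-4 + m{\left(-3 \right)} p{\left(2 \right)}\right) + 52 \left(-99\right) = \left(-4 + \frac{5}{-3} \sqrt{2} \sqrt{2}\right) + 52 \left(-99\right) = \left(-4 + 5 \left(- \frac{1}{3}\right) 2\right) - 5148 = \left(-4 - \frac{10}{3}\right) - 5148 = - \frac{22}{3} - 5148 = - \frac{15466}{3}$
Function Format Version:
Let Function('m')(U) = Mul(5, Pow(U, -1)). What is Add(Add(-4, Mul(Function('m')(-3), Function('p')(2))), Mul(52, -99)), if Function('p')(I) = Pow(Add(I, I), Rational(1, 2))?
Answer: Rational(-15466, 3) ≈ -5155.3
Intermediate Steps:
Function('p')(I) = Mul(Pow(2, Rational(1, 2)), Pow(I, Rational(1, 2))) (Function('p')(I) = Pow(Mul(2, I), Rational(1, 2)) = Mul(Pow(2, Rational(1, 2)), Pow(I, Rational(1, 2))))
Add(Add(-4, Mul(Function('m')(-3), Function('p')(2))), Mul(52, -99)) = Add(Add(-4, Mul(Mul(5, Pow(-3, -1)), Mul(Pow(2, Rational(1, 2)), Pow(2, Rational(1, 2))))), Mul(52, -99)) = Add(Add(-4, Mul(Mul(5, Rational(-1, 3)), 2)), -5148) = Add(Add(-4, Mul(Rational(-5, 3), 2)), -5148) = Add(Add(-4, Rational(-10, 3)), -5148) = Add(Rational(-22, 3), -5148) = Rational(-15466, 3)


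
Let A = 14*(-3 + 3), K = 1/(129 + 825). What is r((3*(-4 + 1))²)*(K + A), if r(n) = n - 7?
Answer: 37/477 ≈ 0.077568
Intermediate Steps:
K = 1/954 ≈ 0.0010482
A = 0 (A = 14*0 = 0)
r(n) = -7 + n
r((3*(-4 + 1))²)*(K + A) = (-7 + (3*(-4 + 1))²)*(1/954 + 0) = (-7 + (3*(-3))²)*(1/954) = (-7 + (-9)²)*(1/954) = (-7 + 81)*(1/954) = 74*(1/954) = 37/477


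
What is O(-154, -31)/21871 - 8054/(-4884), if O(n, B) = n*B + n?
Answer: 99356557/53408982 ≈ 1.8603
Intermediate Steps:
O(n, B) = n + B*n (O(n, B) = B*n + n = n + B*n)
O(-154, -31)/21871 - 8054/(-4884) = -154*(1 - 31)/21871 - 8054/(-4884) = -154*(-30)*(1/21871) - 8054*(-1/4884) = 4620*(1/21871) + 4027/2442 = 4620/21871 + 4027/2442 = 99356557/53408982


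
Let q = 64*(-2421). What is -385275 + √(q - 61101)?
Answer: -385275 + 3*I*√24005 ≈ -3.8528e+5 + 464.81*I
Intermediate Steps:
q = -154944
-385275 + √(q - 61101) = -385275 + √(-154944 - 61101) = -385275 + √(-216045) = -385275 + 3*I*√24005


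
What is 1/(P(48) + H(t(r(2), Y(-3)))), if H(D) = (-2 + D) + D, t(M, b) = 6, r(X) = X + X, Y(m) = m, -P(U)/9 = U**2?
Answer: -1/20726 ≈ -4.8249e-5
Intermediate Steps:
P(U) = -9*U**2
r(X) = 2*X
H(D) = -2 + 2*D
1/(P(48) + H(t(r(2), Y(-3)))) = 1/(-9*48**2 + (-2 + 2*6)) = 1/(-9*2304 + (-2 + 12)) = 1/(-20736 + 10) = 1/(-20726) = -1/20726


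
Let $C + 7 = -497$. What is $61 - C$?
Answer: $565$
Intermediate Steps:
$C = -504$ ($C = -7 - 497 = -504$)
$61 - C = 61 - -504 = 61 + 504 = 565$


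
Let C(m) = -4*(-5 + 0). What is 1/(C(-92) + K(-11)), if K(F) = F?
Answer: ⅑ ≈ 0.11111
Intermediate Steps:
C(m) = 20 (C(m) = -4*(-5) = 20)
1/(C(-92) + K(-11)) = 1/(20 - 11) = 1/9 = ⅑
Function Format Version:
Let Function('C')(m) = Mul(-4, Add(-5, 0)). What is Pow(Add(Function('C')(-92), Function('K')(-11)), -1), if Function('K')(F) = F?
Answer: Rational(1, 9) ≈ 0.11111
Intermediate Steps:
Function('C')(m) = 20 (Function('C')(m) = Mul(-4, -5) = 20)
Pow(Add(Function('C')(-92), Function('K')(-11)), -1) = Pow(Add(20, -11), -1) = Pow(9, -1) = Rational(1, 9)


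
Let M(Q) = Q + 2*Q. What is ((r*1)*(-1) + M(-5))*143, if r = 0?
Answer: -2145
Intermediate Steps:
M(Q) = 3*Q
((r*1)*(-1) + M(-5))*143 = ((0*1)*(-1) + 3*(-5))*143 = (0*(-1) - 15)*143 = (0 - 15)*143 = -15*143 = -2145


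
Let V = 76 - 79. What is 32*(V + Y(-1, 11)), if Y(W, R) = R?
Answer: 256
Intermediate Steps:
V = -3
32*(V + Y(-1, 11)) = 32*(-3 + 11) = 32*8 = 256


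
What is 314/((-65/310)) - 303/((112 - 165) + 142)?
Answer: -1736591/1157 ≈ -1500.9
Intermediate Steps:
314/((-65/310)) - 303/((112 - 165) + 142) = 314/((-65*1/310)) - 303/(-53 + 142) = 314/(-13/62) - 303/89 = 314*(-62/13) - 303*1/89 = -19468/13 - 303/89 = -1736591/1157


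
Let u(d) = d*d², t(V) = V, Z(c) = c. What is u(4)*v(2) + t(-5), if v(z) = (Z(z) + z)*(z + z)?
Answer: 1019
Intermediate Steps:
v(z) = 4*z² (v(z) = (z + z)*(z + z) = (2*z)*(2*z) = 4*z²)
u(d) = d³
u(4)*v(2) + t(-5) = 4³*(4*2²) - 5 = 64*(4*4) - 5 = 64*16 - 5 = 1024 - 5 = 1019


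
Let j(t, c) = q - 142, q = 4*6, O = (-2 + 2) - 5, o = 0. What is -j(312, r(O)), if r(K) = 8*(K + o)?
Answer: 118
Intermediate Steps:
O = -5 (O = 0 - 5 = -5)
q = 24
r(K) = 8*K (r(K) = 8*(K + 0) = 8*K)
j(t, c) = -118 (j(t, c) = 24 - 142 = -118)
-j(312, r(O)) = -1*(-118) = 118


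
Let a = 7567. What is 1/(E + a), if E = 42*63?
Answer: 1/10213 ≈ 9.7914e-5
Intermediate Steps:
E = 2646
1/(E + a) = 1/(2646 + 7567) = 1/10213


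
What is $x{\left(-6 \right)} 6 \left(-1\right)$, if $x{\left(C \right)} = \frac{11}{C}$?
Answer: $11$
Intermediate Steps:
$x{\left(-6 \right)} 6 \left(-1\right) = \frac{11}{-6} \cdot 6 \left(-1\right) = 11 \left(- \frac{1}{6}\right) \left(-6\right) = \left(- \frac{11}{6}\right) \left(-6\right) = 11$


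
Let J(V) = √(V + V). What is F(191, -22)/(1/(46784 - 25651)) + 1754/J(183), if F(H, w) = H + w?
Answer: 3571477 + 877*√366/183 ≈ 3.5716e+6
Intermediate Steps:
J(V) = √2*√V (J(V) = √(2*V) = √2*√V)
F(191, -22)/(1/(46784 - 25651)) + 1754/J(183) = (191 - 22)/(1/(46784 - 25651)) + 1754/((√2*√183)) = 169/(1/21133) + 1754/(√366) = 169/(1/21133) + 1754*(√366/366) = 169*21133 + 877*√366/183 = 3571477 + 877*√366/183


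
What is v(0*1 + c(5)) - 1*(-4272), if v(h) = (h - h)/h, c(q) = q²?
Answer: 4272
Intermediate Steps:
v(h) = 0 (v(h) = 0/h = 0)
v(0*1 + c(5)) - 1*(-4272) = 0 - 1*(-4272) = 0 + 4272 = 4272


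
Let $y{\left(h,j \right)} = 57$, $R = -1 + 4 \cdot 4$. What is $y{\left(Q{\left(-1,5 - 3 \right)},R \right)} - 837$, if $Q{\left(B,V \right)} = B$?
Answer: $-780$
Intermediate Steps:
$R = 15$ ($R = -1 + 16 = 15$)
$y{\left(Q{\left(-1,5 - 3 \right)},R \right)} - 837 = 57 - 837 = -780$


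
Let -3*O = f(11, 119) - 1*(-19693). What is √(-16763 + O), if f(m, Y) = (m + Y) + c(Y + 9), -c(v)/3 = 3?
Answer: I*√210309/3 ≈ 152.86*I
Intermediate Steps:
c(v) = -9 (c(v) = -3*3 = -9)
f(m, Y) = -9 + Y + m (f(m, Y) = (m + Y) - 9 = (Y + m) - 9 = -9 + Y + m)
O = -19814/3 (O = -((-9 + 119 + 11) - 1*(-19693))/3 = -(121 + 19693)/3 = -⅓*19814 = -19814/3 ≈ -6604.7)
√(-16763 + O) = √(-16763 - 19814/3) = √(-70103/3) = I*√210309/3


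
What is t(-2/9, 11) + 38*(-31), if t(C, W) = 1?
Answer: -1177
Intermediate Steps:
t(-2/9, 11) + 38*(-31) = 1 + 38*(-31) = 1 - 1178 = -1177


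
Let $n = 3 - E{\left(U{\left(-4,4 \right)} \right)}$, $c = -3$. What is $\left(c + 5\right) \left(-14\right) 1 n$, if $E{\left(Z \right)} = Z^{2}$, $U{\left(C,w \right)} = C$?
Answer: $364$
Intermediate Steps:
$n = -13$ ($n = 3 - \left(-4\right)^{2} = 3 - 16 = -13$)
$\left(c + 5\right) \left(-14\right) 1 n = \left(-3 + 5\right) \left(-14\right) 1 \left(-13\right) = 2 \left(-14\right) 1 \left(-13\right) = \left(-28\right) 1 \left(-13\right) = \left(-28\right) \left(-13\right) = 364$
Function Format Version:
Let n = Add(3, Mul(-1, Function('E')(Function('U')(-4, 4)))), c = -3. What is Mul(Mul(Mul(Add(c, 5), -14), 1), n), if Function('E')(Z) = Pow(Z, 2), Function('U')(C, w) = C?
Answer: 364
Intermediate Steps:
n = -13 (n = Add(3, Mul(-1, Pow(-4, 2))) = Add(3, Mul(-1, 16)) = Add(3, -16) = -13)
Mul(Mul(Mul(Add(c, 5), -14), 1), n) = Mul(Mul(Mul(Add(-3, 5), -14), 1), -13) = Mul(Mul(Mul(2, -14), 1), -13) = Mul(Mul(-28, 1), -13) = Mul(-28, -13) = 364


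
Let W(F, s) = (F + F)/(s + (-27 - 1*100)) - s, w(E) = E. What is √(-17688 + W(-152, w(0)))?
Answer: 2*I*√71312786/127 ≈ 132.99*I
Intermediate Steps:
W(F, s) = -s + 2*F/(-127 + s) (W(F, s) = (2*F)/(s + (-27 - 100)) - s = (2*F)/(s - 127) - s = (2*F)/(-127 + s) - s = 2*F/(-127 + s) - s = -s + 2*F/(-127 + s))
√(-17688 + W(-152, w(0))) = √(-17688 + (-1*0² + 2*(-152) + 127*0)/(-127 + 0)) = √(-17688 + (-1*0 - 304 + 0)/(-127)) = √(-17688 - (0 - 304 + 0)/127) = √(-17688 - 1/127*(-304)) = √(-17688 + 304/127) = √(-2246072/127) = 2*I*√71312786/127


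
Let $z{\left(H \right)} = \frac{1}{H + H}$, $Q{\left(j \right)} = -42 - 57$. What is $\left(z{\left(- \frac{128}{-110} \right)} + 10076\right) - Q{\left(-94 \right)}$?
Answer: $\frac{1302455}{128} \approx 10175.0$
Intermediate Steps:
$Q{\left(j \right)} = -99$
$z{\left(H \right)} = \frac{1}{2 H}$
$\left(z{\left(- \frac{128}{-110} \right)} + 10076\right) - Q{\left(-94 \right)} = \left(\frac{1}{2 \left(- \frac{128}{-110}\right)} + 10076\right) - -99 = \left(\frac{1}{2 \left(\left(-128\right) \left(- \frac{1}{110}\right)\right)} + 10076\right) + 99 = \left(\frac{1}{2 \cdot \frac{64}{55}} + 10076\right) + 99 = \left(\frac{1}{2} \cdot \frac{55}{64} + 10076\right) + 99 = \left(\frac{55}{128} + 10076\right) + 99 = \frac{1289783}{128} + 99 = \frac{1302455}{128}$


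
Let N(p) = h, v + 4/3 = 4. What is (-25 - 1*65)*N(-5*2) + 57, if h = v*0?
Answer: 57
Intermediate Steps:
v = 8/3 (v = -4/3 + 4 = 8/3 ≈ 2.6667)
h = 0 (h = (8/3)*0 = 0)
N(p) = 0
(-25 - 1*65)*N(-5*2) + 57 = (-25 - 1*65)*0 + 57 = (-25 - 65)*0 + 57 = -90*0 + 57 = 0 + 57 = 57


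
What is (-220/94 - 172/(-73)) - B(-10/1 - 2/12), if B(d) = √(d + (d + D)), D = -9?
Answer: 54/3431 - 2*I*√66/3 ≈ 0.015739 - 5.416*I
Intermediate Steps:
B(d) = √(-9 + 2*d) (B(d) = √(d + (d - 9)) = √(d + (-9 + d)) = √(-9 + 2*d))
(-220/94 - 172/(-73)) - B(-10/1 - 2/12) = (-220/94 - 172/(-73)) - √(-9 + 2*(-10/1 - 2/12)) = (-220*1/94 - 172*(-1/73)) - √(-9 + 2*(-10*1 - 2*1/12)) = (-110/47 + 172/73) - √(-9 + 2*(-10 - ⅙)) = 54/3431 - √(-9 + 2*(-61/6)) = 54/3431 - √(-9 - 61/3) = 54/3431 - √(-88/3) = 54/3431 - 2*I*√66/3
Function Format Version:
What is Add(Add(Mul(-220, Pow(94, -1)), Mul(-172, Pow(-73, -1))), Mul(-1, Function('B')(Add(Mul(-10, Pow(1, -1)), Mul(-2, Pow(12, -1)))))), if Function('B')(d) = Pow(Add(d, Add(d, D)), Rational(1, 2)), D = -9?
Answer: Add(Rational(54, 3431), Mul(Rational(-2, 3), I, Pow(66, Rational(1, 2)))) ≈ Add(0.015739, Mul(-5.4160, I))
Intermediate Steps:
Function('B')(d) = Pow(Add(-9, Mul(2, d)), Rational(1, 2)) (Function('B')(d) = Pow(Add(d, Add(d, -9)), Rational(1, 2)) = Pow(Add(d, Add(-9, d)), Rational(1, 2)) = Pow(Add(-9, Mul(2, d)), Rational(1, 2)))
Add(Add(Mul(-220, Pow(94, -1)), Mul(-172, Pow(-73, -1))), Mul(-1, Function('B')(Add(Mul(-10, Pow(1, -1)), Mul(-2, Pow(12, -1)))))) = Add(Add(Mul(-220, Pow(94, -1)), Mul(-172, Pow(-73, -1))), Mul(-1, Pow(Add(-9, Mul(2, Add(Mul(-10, Pow(1, -1)), Mul(-2, Pow(12, -1))))), Rational(1, 2)))) = Add(Add(Mul(-220, Rational(1, 94)), Mul(-172, Rational(-1, 73))), Mul(-1, Pow(Add(-9, Mul(2, Add(Mul(-10, 1), Mul(-2, Rational(1, 12))))), Rational(1, 2)))) = Add(Add(Rational(-110, 47), Rational(172, 73)), Mul(-1, Pow(Add(-9, Mul(2, Add(-10, Rational(-1, 6)))), Rational(1, 2)))) = Add(Rational(54, 3431), Mul(-1, Pow(Add(-9, Mul(2, Rational(-61, 6))), Rational(1, 2)))) = Add(Rational(54, 3431), Mul(-1, Pow(Add(-9, Rational(-61, 3)), Rational(1, 2)))) = Add(Rational(54, 3431), Mul(-1, Pow(Rational(-88, 3), Rational(1, 2)))) = Add(Rational(54, 3431), Mul(-1, Mul(Rational(2, 3), I, Pow(66, Rational(1, 2))))) = Add(Rational(54, 3431), Mul(Rational(-2, 3), I, Pow(66, Rational(1, 2))))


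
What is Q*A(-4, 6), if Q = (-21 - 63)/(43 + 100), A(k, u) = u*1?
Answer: -504/143 ≈ -3.5245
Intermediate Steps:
A(k, u) = u
Q = -84/143 ≈ -0.58741
Q*A(-4, 6) = -84/143*6 = -504/143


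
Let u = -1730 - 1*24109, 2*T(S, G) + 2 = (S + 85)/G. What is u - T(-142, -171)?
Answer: -155029/6 ≈ -25838.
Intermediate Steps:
T(S, G) = -1 + (85 + S)/(2*G) (T(S, G) = -1 + ((S + 85)/G)/2 = -1 + ((85 + S)/G)/2 = -1 + (85 + S)/(2*G))
u = -25839 (u = -1730 - 24109 = -25839)
u - T(-142, -171) = -25839 - (85 - 142 - 2*(-171))/(2*(-171)) = -25839 - (-1)*(85 - 142 + 342)/(2*171) = -25839 - (-1)*285/(2*171) = -25839 - 1*(-5/6) = -25839 + 5/6 = -155029/6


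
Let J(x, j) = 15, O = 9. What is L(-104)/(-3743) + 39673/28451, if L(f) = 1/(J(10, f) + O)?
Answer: 3563876485/2555810232 ≈ 1.3944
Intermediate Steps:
L(f) = 1/24 (L(f) = 1/(15 + 9) = 1/24)
L(-104)/(-3743) + 39673/28451 = (1/24)/(-3743) + 39673/28451 = (1/24)*(-1/3743) + 39673*(1/28451) = -1/89832 + 39673/28451 = 3563876485/2555810232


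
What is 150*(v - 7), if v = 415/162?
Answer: -17975/27 ≈ -665.74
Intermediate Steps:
v = 415/162 (v = 415*(1/162) = 415/162 ≈ 2.5617)
150*(v - 7) = 150*(415/162 - 7) = 150*(-719/162) = -17975/27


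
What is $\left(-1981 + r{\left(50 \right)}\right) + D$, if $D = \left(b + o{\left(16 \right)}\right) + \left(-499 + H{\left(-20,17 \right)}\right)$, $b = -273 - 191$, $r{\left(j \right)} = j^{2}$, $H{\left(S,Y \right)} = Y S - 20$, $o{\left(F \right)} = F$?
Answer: $-788$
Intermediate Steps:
$H{\left(S,Y \right)} = -20 + S Y$ ($H{\left(S,Y \right)} = S Y - 20 = -20 + S Y$)
$b = -464$ ($b = -273 - 191 = -464$)
$D = -1307$ ($D = \left(-464 + 16\right) - 859 = -448 - 859 = -1307$)
$\left(-1981 + r{\left(50 \right)}\right) + D = \left(-1981 + 50^{2}\right) - 1307 = \left(-1981 + 2500\right) - 1307 = 519 - 1307 = -788$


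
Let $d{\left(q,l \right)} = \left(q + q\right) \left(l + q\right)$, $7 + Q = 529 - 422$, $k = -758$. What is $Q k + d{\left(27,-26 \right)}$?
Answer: $-75746$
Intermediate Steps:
$Q = 100$ ($Q = -7 + \left(529 - 422\right) = -7 + 107 = 100$)
$d{\left(q,l \right)} = 2 q \left(l + q\right)$
$Q k + d{\left(27,-26 \right)} = 100 \left(-758\right) + 2 \cdot 27 \left(-26 + 27\right) = -75800 + 2 \cdot 27 \cdot 1 = -75800 + 54 = -75746$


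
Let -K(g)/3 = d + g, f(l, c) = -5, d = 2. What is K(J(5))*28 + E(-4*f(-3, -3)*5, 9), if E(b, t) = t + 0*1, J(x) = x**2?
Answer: -2259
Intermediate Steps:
E(b, t) = t (E(b, t) = t + 0 = t)
K(g) = -6 - 3*g (K(g) = -3*(2 + g) = -6 - 3*g)
K(J(5))*28 + E(-4*f(-3, -3)*5, 9) = (-6 - 3*5**2)*28 + 9 = (-6 - 3*25)*28 + 9 = (-6 - 75)*28 + 9 = -81*28 + 9 = -2268 + 9 = -2259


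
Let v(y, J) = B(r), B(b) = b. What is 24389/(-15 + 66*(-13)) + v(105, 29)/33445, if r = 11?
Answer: -815680502/29197485 ≈ -27.937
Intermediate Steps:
v(y, J) = 11
24389/(-15 + 66*(-13)) + v(105, 29)/33445 = 24389/(-15 + 66*(-13)) + 11/33445 = 24389/(-15 - 858) + 11*(1/33445) = 24389/(-873) + 11/33445 = 24389*(-1/873) + 11/33445 = -24389/873 + 11/33445 = -815680502/29197485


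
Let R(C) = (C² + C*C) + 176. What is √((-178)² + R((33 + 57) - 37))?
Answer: √37478 ≈ 193.59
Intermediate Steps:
R(C) = 176 + 2*C² (R(C) = (C² + C²) + 176 = 2*C² + 176 = 176 + 2*C²)
√((-178)² + R((33 + 57) - 37)) = √((-178)² + (176 + 2*((33 + 57) - 37)²)) = √(31684 + (176 + 2*(90 - 37)²)) = √(31684 + (176 + 2*53²)) = √(31684 + (176 + 2*2809)) = √(31684 + (176 + 5618)) = √(31684 + 5794) = √37478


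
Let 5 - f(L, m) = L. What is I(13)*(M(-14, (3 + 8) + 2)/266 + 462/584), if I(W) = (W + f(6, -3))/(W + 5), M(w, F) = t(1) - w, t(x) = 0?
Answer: 4681/8322 ≈ 0.56248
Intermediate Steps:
f(L, m) = 5 - L
M(w, F) = -w (M(w, F) = 0 - w = -w)
I(W) = (-1 + W)/(5 + W) (I(W) = (W + (5 - 1*6))/(W + 5) = (W + (5 - 6))/(5 + W) = (W - 1)/(5 + W) = (-1 + W)/(5 + W))
I(13)*(M(-14, (3 + 8) + 2)/266 + 462/584) = ((-1 + 13)/(5 + 13))*(-1*(-14)/266 + 462/584) = (12/18)*(14*(1/266) + 462*(1/584)) = ((1/18)*12)*(1/19 + 231/292) = (⅔)*(4681/5548) = 4681/8322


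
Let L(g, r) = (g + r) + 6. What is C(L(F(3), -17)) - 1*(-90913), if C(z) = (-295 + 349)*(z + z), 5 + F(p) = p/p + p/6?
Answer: 89347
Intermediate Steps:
F(p) = -4 + p/6 (F(p) = -5 + (p/p + p/6) = -5 + (1 + p*(1/6)) = -5 + (1 + p/6) = -4 + p/6)
L(g, r) = 6 + g + r
C(z) = 108*z (C(z) = 54*(2*z) = 108*z)
C(L(F(3), -17)) - 1*(-90913) = 108*(6 + (-4 + (1/6)*3) - 17) - 1*(-90913) = 108*(6 + (-4 + 1/2) - 17) + 90913 = 108*(6 - 7/2 - 17) + 90913 = 108*(-29/2) + 90913 = -1566 + 90913 = 89347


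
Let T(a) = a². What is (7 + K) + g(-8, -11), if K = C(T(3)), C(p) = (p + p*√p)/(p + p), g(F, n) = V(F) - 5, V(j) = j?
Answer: -4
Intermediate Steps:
g(F, n) = -5 + F (g(F, n) = F - 5 = -5 + F)
C(p) = (p + p^(3/2))/(2*p) (C(p) = (p + p^(3/2))/((2*p)) = (p + p^(3/2))*(1/(2*p)) = (p + p^(3/2))/(2*p))
K = 2 (K = ½ + √(3²)/2 = ½ + √9/2 = ½ + (½)*3 = ½ + 3/2 = 2)
(7 + K) + g(-8, -11) = (7 + 2) + (-5 - 8) = 9 - 13 = -4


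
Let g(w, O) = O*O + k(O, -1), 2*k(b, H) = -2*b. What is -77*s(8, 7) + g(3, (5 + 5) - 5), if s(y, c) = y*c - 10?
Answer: -3522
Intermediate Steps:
s(y, c) = -10 + c*y (s(y, c) = c*y - 10 = -10 + c*y)
k(b, H) = -b (k(b, H) = (-2*b)/2 = -b)
g(w, O) = O**2 - O (g(w, O) = O*O - O = O**2 - O)
-77*s(8, 7) + g(3, (5 + 5) - 5) = -77*(-10 + 7*8) + ((5 + 5) - 5)*(-1 + ((5 + 5) - 5)) = -77*(-10 + 56) + (10 - 5)*(-1 + (10 - 5)) = -77*46 + 5*(-1 + 5) = -3542 + 5*4 = -3542 + 20 = -3522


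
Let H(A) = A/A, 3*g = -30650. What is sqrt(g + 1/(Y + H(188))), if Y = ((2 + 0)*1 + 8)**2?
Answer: I*sqrt(937981041)/303 ≈ 101.08*I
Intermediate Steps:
g = -30650/3 (g = (1/3)*(-30650) = -30650/3 ≈ -10217.)
Y = 100 (Y = (2*1 + 8)**2 = (2 + 8)**2 = 10**2 = 100)
H(A) = 1
sqrt(g + 1/(Y + H(188))) = sqrt(-30650/3 + 1/(100 + 1)) = sqrt(-30650/3 + 1/101) = sqrt(-3095647/303) = I*sqrt(937981041)/303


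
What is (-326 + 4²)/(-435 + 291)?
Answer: 155/72 ≈ 2.1528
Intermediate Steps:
(-326 + 4²)/(-435 + 291) = (-326 + 16)/(-144) = -310*(-1/144) = 155/72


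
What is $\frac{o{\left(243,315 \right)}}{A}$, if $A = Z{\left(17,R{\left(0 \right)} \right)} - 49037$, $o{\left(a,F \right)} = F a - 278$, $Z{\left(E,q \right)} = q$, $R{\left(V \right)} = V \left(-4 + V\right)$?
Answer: $- \frac{76267}{49037} \approx -1.5553$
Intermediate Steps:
$o{\left(a,F \right)} = -278 + F a$
$A = -49037$ ($A = 0 \left(-4 + 0\right) - 49037 = 0 \left(-4\right) - 49037 = 0 - 49037 = -49037$)
$\frac{o{\left(243,315 \right)}}{A} = \frac{-278 + 315 \cdot 243}{-49037} = \left(-278 + 76545\right) \left(- \frac{1}{49037}\right) = 76267 \left(- \frac{1}{49037}\right) = - \frac{76267}{49037}$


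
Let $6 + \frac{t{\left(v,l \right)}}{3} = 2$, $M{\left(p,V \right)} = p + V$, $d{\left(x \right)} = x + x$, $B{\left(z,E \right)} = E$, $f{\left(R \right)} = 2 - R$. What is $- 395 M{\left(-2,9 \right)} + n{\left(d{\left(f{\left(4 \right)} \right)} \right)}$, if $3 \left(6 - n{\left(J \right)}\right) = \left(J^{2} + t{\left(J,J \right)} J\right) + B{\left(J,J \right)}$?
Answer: $-2779$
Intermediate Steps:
$d{\left(x \right)} = 2 x$
$M{\left(p,V \right)} = V + p$
$t{\left(v,l \right)} = -12$ ($t{\left(v,l \right)} = -18 + 3 \cdot 2 = -18 + 6 = -12$)
$n{\left(J \right)} = 6 - \frac{J^{2}}{3} + \frac{11 J}{3}$ ($n{\left(J \right)} = 6 - \frac{\left(J^{2} - 12 J\right) + J}{3} = 6 - \frac{J^{2} - 11 J}{3} = 6 - \left(- \frac{11 J}{3} + \frac{J^{2}}{3}\right) = 6 - \frac{J^{2}}{3} + \frac{11 J}{3}$)
$- 395 M{\left(-2,9 \right)} + n{\left(d{\left(f{\left(4 \right)} \right)} \right)} = - 395 \left(9 - 2\right) + \left(6 - \frac{\left(2 \left(2 - 4\right)\right)^{2}}{3} + \frac{11 \cdot 2 \left(2 - 4\right)}{3}\right) = \left(-395\right) 7 + \left(6 - \frac{\left(2 \left(2 - 4\right)\right)^{2}}{3} + \frac{11 \cdot 2 \left(2 - 4\right)}{3}\right) = -2765 + \left(6 - \frac{\left(2 \left(-2\right)\right)^{2}}{3} + \frac{11 \cdot 2 \left(-2\right)}{3}\right) = -2765 + \left(6 - \frac{\left(-4\right)^{2}}{3} + \frac{11}{3} \left(-4\right)\right) = -2765 - 14 = -2779$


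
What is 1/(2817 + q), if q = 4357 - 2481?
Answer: 1/4693 ≈ 0.00021308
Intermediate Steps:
q = 1876
1/(2817 + q) = 1/(2817 + 1876) = 1/4693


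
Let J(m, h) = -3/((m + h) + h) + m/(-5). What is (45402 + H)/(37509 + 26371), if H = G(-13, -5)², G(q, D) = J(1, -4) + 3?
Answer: 55630219/78253000 ≈ 0.71090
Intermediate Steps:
J(m, h) = -3/(m + 2*h) - m/5 (J(m, h) = -3/((h + m) + h) + m*(-⅕) = -3/(m + 2*h) - m/5)
G(q, D) = 113/35 (G(q, D) = (-15 - 1*1² - 2*(-4)*1)/(5*(1 + 2*(-4))) + 3 = (-15 - 1*1 + 8)/(5*(1 - 8)) + 3 = (⅕)*(-15 - 1 + 8)/(-7) + 3 = (⅕)*(-⅐)*(-8) + 3 = 8/35 + 3 = 113/35)
H = 12769/1225 (H = (113/35)² = 12769/1225 ≈ 10.424)
(45402 + H)/(37509 + 26371) = (45402 + 12769/1225)/(37509 + 26371) = (55630219/1225)/63880 = (55630219/1225)*(1/63880) = 55630219/78253000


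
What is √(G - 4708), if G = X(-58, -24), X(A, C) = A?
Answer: I*√4766 ≈ 69.036*I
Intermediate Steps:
G = -58
√(G - 4708) = √(-58 - 4708) = √(-4766) = I*√4766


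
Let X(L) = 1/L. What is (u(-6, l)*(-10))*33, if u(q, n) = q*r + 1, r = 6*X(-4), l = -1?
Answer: -3300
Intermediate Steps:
r = -3/2 (r = 6/(-4) = 6*(-¼) = -3/2 ≈ -1.5000)
u(q, n) = 1 - 3*q/2 (u(q, n) = q*(-3/2) + 1 = -3*q/2 + 1 = 1 - 3*q/2)
(u(-6, l)*(-10))*33 = ((1 - 3/2*(-6))*(-10))*33 = ((1 + 9)*(-10))*33 = (10*(-10))*33 = -100*33 = -3300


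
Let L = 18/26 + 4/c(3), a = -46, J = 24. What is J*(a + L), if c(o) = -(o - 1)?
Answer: -14760/13 ≈ -1135.4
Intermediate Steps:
c(o) = 1 - o (c(o) = -(-1 + o) = 1 - o)
L = -17/13 (L = 18/26 + 4/(1 - 1*3) = 18*(1/26) + 4/(1 - 3) = 9/13 + 4/(-2) = 9/13 + 4*(-1/2) = 9/13 - 2 = -17/13 ≈ -1.3077)
J*(a + L) = 24*(-46 - 17/13) = 24*(-615/13) = -14760/13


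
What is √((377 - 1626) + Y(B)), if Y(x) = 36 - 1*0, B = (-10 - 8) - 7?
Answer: I*√1213 ≈ 34.828*I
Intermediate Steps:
B = -25 (B = -18 - 7 = -25)
Y(x) = 36 (Y(x) = 36 + 0 = 36)
√((377 - 1626) + Y(B)) = √((377 - 1626) + 36) = √(-1249 + 36) = √(-1213) = I*√1213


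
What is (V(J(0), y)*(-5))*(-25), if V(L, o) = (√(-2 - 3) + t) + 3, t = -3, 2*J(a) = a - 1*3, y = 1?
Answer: 125*I*√5 ≈ 279.51*I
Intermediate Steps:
J(a) = -3/2 + a/2 (J(a) = (a - 1*3)/2 = (a - 3)/2 = (-3 + a)/2 = -3/2 + a/2)
V(L, o) = I*√5 (V(L, o) = (√(-2 - 3) - 3) + 3 = (√(-5) - 3) + 3 = (I*√5 - 3) + 3 = (-3 + I*√5) + 3 = I*√5)
(V(J(0), y)*(-5))*(-25) = ((I*√5)*(-5))*(-25) = -5*I*√5*(-25) = 125*I*√5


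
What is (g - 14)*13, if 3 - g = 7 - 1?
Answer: -221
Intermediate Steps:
g = -3 (g = 3 - (7 - 1) = 3 - 1*6 = 3 - 6 = -3)
(g - 14)*13 = (-3 - 14)*13 = -17*13 = -221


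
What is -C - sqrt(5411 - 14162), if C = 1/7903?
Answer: -1/7903 - I*sqrt(8751) ≈ -0.00012653 - 93.547*I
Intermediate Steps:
C = 1/7903 ≈ 0.00012653
-C - sqrt(5411 - 14162) = -1*1/7903 - sqrt(5411 - 14162) = -1/7903 - sqrt(-8751) = -1/7903 - I*sqrt(8751)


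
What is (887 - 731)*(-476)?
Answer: -74256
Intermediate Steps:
(887 - 731)*(-476) = 156*(-476) = -74256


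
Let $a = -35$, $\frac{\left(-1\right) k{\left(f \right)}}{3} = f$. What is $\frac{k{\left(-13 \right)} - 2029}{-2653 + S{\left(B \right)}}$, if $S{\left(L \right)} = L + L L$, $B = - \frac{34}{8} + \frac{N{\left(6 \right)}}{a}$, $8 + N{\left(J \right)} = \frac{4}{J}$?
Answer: $\frac{351036000}{465822131} \approx 0.75358$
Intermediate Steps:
$k{\left(f \right)} = - 3 f$
$N{\left(J \right)} = -8 + \frac{4}{J}$
$B = - \frac{1697}{420}$ ($B = - \frac{34}{8} + \frac{-8 + \frac{4}{6}}{-35} = \left(-34\right) \frac{1}{8} + \left(-8 + 4 \cdot \frac{1}{6}\right) \left(- \frac{1}{35}\right) = - \frac{17}{4} + \left(-8 + \frac{2}{3}\right) \left(- \frac{1}{35}\right) = - \frac{17}{4} - - \frac{22}{105} = - \frac{17}{4} + \frac{22}{105} = - \frac{1697}{420} \approx -4.0405$)
$S{\left(L \right)} = L + L^{2}$
$\frac{k{\left(-13 \right)} - 2029}{-2653 + S{\left(B \right)}} = \frac{\left(-3\right) \left(-13\right) - 2029}{-2653 - \frac{1697 \left(1 - \frac{1697}{420}\right)}{420}} = \frac{39 - 2029}{-2653 - - \frac{2167069}{176400}} = - \frac{1990}{-2653 + \frac{2167069}{176400}} = - \frac{1990}{- \frac{465822131}{176400}} = \left(-1990\right) \left(- \frac{176400}{465822131}\right) = \frac{351036000}{465822131}$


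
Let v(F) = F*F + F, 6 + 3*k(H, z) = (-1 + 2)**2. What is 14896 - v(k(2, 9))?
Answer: 134054/9 ≈ 14895.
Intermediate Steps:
k(H, z) = -5/3 (k(H, z) = -2 + (-1 + 2)**2/3 = -2 + (1/3)*1**2 = -2 + (1/3)*1 = -2 + 1/3 = -5/3)
v(F) = F + F**2 (v(F) = F**2 + F = F + F**2)
14896 - v(k(2, 9)) = 14896 - (-5)*(1 - 5/3)/3 = 14896 - (-5)*(-2)/(3*3) = 14896 - 1*10/9 = 14896 - 10/9 = 134054/9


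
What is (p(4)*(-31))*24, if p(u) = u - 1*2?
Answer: -1488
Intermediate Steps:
p(u) = -2 + u (p(u) = u - 2 = -2 + u)
(p(4)*(-31))*24 = ((-2 + 4)*(-31))*24 = (2*(-31))*24 = -62*24 = -1488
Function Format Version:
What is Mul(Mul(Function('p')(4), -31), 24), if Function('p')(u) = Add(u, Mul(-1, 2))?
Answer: -1488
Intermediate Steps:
Function('p')(u) = Add(-2, u) (Function('p')(u) = Add(u, -2) = Add(-2, u))
Mul(Mul(Function('p')(4), -31), 24) = Mul(Mul(Add(-2, 4), -31), 24) = Mul(Mul(2, -31), 24) = Mul(-62, 24) = -1488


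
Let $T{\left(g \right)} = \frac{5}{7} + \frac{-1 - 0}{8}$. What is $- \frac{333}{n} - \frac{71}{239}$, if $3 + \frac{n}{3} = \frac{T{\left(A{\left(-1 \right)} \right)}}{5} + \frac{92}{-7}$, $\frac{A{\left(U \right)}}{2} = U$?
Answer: $\frac{1015649}{153199} \approx 6.6296$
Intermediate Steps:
$A{\left(U \right)} = 2 U$
$T{\left(g \right)} = \frac{33}{56}$ ($T{\left(g \right)} = 5 \cdot \frac{1}{7} + \left(-1 + 0\right) \frac{1}{8} = \frac{5}{7} - \frac{1}{8} = \frac{33}{56}$)
$n = - \frac{1923}{40}$ ($n = -9 + 3 \left(\frac{33}{56 \cdot 5} + \frac{92}{-7}\right) = -9 + 3 \left(\frac{33}{56} \cdot \frac{1}{5} + 92 \left(- \frac{1}{7}\right)\right) = -9 + 3 \left(\frac{33}{280} - \frac{92}{7}\right) = -9 + 3 \left(- \frac{521}{40}\right) = -9 - \frac{1563}{40} = - \frac{1923}{40} \approx -48.075$)
$- \frac{333}{n} - \frac{71}{239} = - \frac{333}{- \frac{1923}{40}} - \frac{71}{239} = \left(-333\right) \left(- \frac{40}{1923}\right) - \frac{71}{239} = \frac{4440}{641} - \frac{71}{239} = \frac{1015649}{153199}$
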